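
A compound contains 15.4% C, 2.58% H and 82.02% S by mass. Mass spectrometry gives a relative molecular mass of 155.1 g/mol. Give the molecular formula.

Assume 100 g: 15.4 g C, 2.58 g H, 82.02 g S.
n(C) = 15.4/12.01 = 1.282, n(H) = 2.58/1.008 = 2.56, n(S) = 82.02/32.07 = 2.558
Smallest is C at 1.282 mol; normalising gives C 1.000, H 1.996, S 1.995
→ CH2S2
Empirical-formula mass = 78.17 g/mol
n = 155.1 / 78.17 = 1.98 ≈ 2
Molecular formula = (CH2S2)×2 = C2H4S4

C2H4S4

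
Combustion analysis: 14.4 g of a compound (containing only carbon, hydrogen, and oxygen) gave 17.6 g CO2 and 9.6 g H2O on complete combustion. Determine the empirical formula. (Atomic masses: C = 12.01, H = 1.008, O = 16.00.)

C3H8O4

mol C = 17.6 / 44.01 = 0.3999; mass C = 0.3999 × 12.01 = 4.803 g
mol H = 2 × (9.6 / 18.02) = 1.065; mass H = 1.065 × 1.008 = 1.074 g
mass O = 14.4 − (5.877) = 8.523 g → mol O = 0.5327
Ratios (÷ 0.3999): C 1.000, H 2.664, O 1.332
Scaling by 3: C 3.00, H 7.99, O 4.00 → C3H8O4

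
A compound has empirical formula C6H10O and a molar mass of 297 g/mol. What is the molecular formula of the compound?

C18H30O3

Empirical-formula mass = 98.14 g/mol
n = 297 / 98.14 = 3.03 ≈ 3
Molecular formula = (C6H10O)3 = C18H30O3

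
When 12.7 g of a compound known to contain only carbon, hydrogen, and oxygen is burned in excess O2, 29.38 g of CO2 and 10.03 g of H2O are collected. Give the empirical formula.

mol C = 29.38 / 44.01 = 0.6676; mass C = 0.6676 × 12.01 = 8.018 g
mol H = 2 × (10.03 / 18.02) = 1.113; mass H = 1.113 × 1.008 = 1.122 g
mass O = 12.7 − (9.140) = 3.560 g → mol O = 0.2225
Ratios (÷ 0.2225): C 3.000, H 5.003, O 1.000
Ratio ≈ 3:5:1, so the empirical formula is C3H5O

C3H5O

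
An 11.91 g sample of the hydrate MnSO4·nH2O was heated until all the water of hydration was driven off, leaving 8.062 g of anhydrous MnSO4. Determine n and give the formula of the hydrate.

MnSO4·4H2O

Mass of water lost = 11.91 − 8.062 = 3.848 g → 3.848 / 18.02 = 0.2135 mol H2O
Molar mass of MnSO4 = 151.01 g/mol → mol MnSO4 = 8.062 / 151.01 = 0.05339
n = 0.2135 / 0.05339 = 4.00 ≈ 4 → MnSO4·4H2O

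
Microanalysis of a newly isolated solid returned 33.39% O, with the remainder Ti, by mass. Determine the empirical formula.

Assume 100 g: 33.39 g O, 66.61 g Ti.
n(O) = 33.39/16.00 = 2.087, n(Ti) = 66.61/47.87 = 1.391
Ratios (÷ 1.391): O 1.500, Ti 1.000
Scaling by 2: O 3.00, Ti 2.00 → O3Ti2

O3Ti2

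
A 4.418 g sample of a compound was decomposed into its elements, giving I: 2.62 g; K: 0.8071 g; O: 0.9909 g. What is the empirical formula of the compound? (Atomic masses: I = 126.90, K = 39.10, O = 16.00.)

I: 2.62 g ÷ 126.90 g/mol = 0.02065 mol
K: 0.8071 g ÷ 39.10 g/mol = 0.02064 mol
O: 0.9909 g ÷ 16.00 g/mol = 0.06193 mol
Smallest is K at 0.02064 mol; normalising gives I 1.000, K 1.000, O 3.000
→ IKO3

IKO3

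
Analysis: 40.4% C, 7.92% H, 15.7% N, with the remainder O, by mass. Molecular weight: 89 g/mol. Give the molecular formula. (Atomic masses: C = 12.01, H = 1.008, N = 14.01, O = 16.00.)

Assume 100 g: 40.4 g C, 7.92 g H, 15.7 g N, 35.98 g O.
Moles — C: 40.4 / 12.01 = 3.364 mol; H: 7.92 / 1.008 = 7.857 mol; N: 15.7 / 14.01 = 1.121 mol; O: 35.98 / 16.00 = 2.249 mol
Smallest is N at 1.121 mol; normalising gives C 3.002, H 7.011, N 1.000, O 2.007
→ C3H7NO2
Empirical-formula mass = 89.10 g/mol
n = 89 / 89.10 = 1.00 ≈ 1
Molecular formula = empirical formula = C3H7NO2

C3H7NO2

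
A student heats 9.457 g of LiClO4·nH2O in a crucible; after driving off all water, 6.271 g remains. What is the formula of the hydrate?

LiClO4·3H2O

Mass of water lost = 9.457 − 6.271 = 3.186 g → 3.186 / 18.02 = 0.1768 mol H2O
Molar mass of LiClO4 = 106.39 g/mol → mol LiClO4 = 6.271 / 106.39 = 0.05894
n = 0.1768 / 0.05894 = 3.00 ≈ 3 → LiClO4·3H2O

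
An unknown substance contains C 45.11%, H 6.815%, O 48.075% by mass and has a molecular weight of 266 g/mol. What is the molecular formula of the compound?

Assume 100 g: 45.11 g C, 6.815 g H, 48.075 g O.
C: 45.11 g ÷ 12.01 g/mol = 3.756 mol
H: 6.815 g ÷ 1.008 g/mol = 6.761 mol
O: 48.075 g ÷ 16.00 g/mol = 3.005 mol
Ratios (÷ 3.005): C 1.250, H 2.250, O 1.000
Multiply by 4: C 5.00, H 9.00, O 4.00 → C5H9O4
Empirical-formula mass = 133.12 g/mol
n = 266 / 133.12 = 2.00 ≈ 2
Molecular formula = (C5H9O4)×2 = C10H18O8

C10H18O8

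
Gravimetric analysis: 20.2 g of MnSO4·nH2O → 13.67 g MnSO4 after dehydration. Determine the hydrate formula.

MnSO4·4H2O

Mass of water lost = 20.2 − 13.67 = 6.53 g → 6.53 / 18.02 = 0.3624 mol H2O
Molar mass of MnSO4 = 151.01 g/mol → mol MnSO4 = 13.67 / 151.01 = 0.09052
n = 0.3624 / 0.09052 = 4.00 ≈ 4 → MnSO4·4H2O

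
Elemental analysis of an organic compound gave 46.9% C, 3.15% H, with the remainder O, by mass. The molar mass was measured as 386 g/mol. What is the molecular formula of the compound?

Assume 100 g: 46.9 g C, 3.15 g H, 49.95 g O.
Moles — C: 46.9 / 12.01 = 3.905 mol; H: 3.15 / 1.008 = 3.125 mol; O: 49.95 / 16.00 = 3.122 mol
Ratios (÷ 3.122): C 1.251, H 1.001, O 1.000
Multiply by 4: C 5.00, H 4.00, O 4.00 → C5H4O4
Empirical-formula mass = 128.08 g/mol
n = 386 / 128.08 = 3.01 ≈ 3
Molecular formula = (C5H4O4)×3 = C15H12O12

C15H12O12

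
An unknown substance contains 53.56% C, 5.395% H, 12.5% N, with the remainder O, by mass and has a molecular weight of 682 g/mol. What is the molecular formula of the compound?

C30H36N6O12

Assume 100 g: 53.56 g C, 5.395 g H, 12.5 g N, 28.545 g O.
n(C) = 53.56/12.01 = 4.46, n(H) = 5.395/1.008 = 5.352, n(N) = 12.5/14.01 = 0.8922, n(O) = 28.545/16.00 = 1.784
Ratios (÷ 0.8922): C 4.998, H 5.999, N 1.000, O 2.000
→ C5H6NO2
Empirical-formula mass = 112.11 g/mol
n = 682 / 112.11 = 6.08 ≈ 6
Molecular formula = (C5H6NO2)×6 = C30H36N6O12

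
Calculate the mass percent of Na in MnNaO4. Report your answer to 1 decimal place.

Molar mass = 1(54.94) + 1(22.99) + 4(16.00) = 141.930 g/mol
Mass of Na per mole = 1 × 22.99 = 22.990 g
% Na = 22.990 / 141.930 × 100 = 16.2%

16.2%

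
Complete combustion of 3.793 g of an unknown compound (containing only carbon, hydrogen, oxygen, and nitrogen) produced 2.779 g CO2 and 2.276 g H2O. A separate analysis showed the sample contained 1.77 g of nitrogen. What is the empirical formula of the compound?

mol C = 2.779 / 44.01 = 0.06314; mass C = 0.06314 × 12.01 = 0.7584 g
mol H = 2 × (2.276 / 18.02) = 0.2526; mass H = 0.2526 × 1.008 = 0.2546 g
mol N = 1.77 / 14.01 = 0.1263
mass O = 3.793 − (2.783) = 1.010 g → mol O = 0.06313
Divide by the smallest (0.06313 mol O): C 1.000, H 4.002, N 2.001, O 1.000
≈ 1:4:2:1 → CH4N2O

CH4N2O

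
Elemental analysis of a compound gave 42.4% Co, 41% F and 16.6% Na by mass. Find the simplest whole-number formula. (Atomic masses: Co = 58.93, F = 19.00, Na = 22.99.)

CoF3Na

Assume 100 g: 42.4 g Co, 41 g F, 16.6 g Na.
Moles — Co: 42.4 / 58.93 = 0.7195 mol; F: 41 / 19.00 = 2.158 mol; Na: 16.6 / 22.99 = 0.7221 mol
Ratios (÷ 0.7195): Co 1.000, F 2.999, Na 1.004
Ratio ≈ 1:3:1, so the empirical formula is CoF3Na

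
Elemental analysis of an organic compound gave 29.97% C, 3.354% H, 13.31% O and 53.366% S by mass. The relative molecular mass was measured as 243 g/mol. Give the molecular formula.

C6H8O2S4

Assume 100 g: 29.97 g C, 3.354 g H, 13.31 g O, 53.366 g S.
C: 29.97 g ÷ 12.01 g/mol = 2.495 mol
H: 3.354 g ÷ 1.008 g/mol = 3.327 mol
O: 13.31 g ÷ 16.00 g/mol = 0.8319 mol
S: 53.366 g ÷ 32.07 g/mol = 1.664 mol
Smallest is O at 0.8319 mol; normalising gives C 3.000, H 4.000, O 1.000, S 2.000
≈ 3:4:1:2 → C3H4OS2
Empirical-formula mass = 120.20 g/mol
n = 243 / 120.20 = 2.02 ≈ 2
Molecular formula = (C3H4OS2)×2 = C6H8O2S4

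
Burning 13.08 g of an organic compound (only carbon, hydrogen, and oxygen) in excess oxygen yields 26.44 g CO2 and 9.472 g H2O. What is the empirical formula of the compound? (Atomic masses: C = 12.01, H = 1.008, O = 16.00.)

mol C = 26.44 / 44.01 = 0.6008; mass C = 0.6008 × 12.01 = 7.215 g
mol H = 2 × (9.472 / 18.02) = 1.051; mass H = 1.051 × 1.008 = 1.060 g
mass O = 13.08 − (8.275) = 4.805 g → mol O = 0.3003
Ratios (÷ 0.3003): C 2.000, H 3.501, O 1.000
Multiply by 2: C 4.00, H 7.00, O 2.00 → C4H7O2

C4H7O2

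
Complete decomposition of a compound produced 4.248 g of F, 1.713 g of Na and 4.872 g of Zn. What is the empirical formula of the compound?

F3NaZn

F: 4.248 g ÷ 19.00 g/mol = 0.2236 mol
Na: 1.713 g ÷ 22.99 g/mol = 0.07451 mol
Zn: 4.872 g ÷ 65.38 g/mol = 0.07452 mol
Divide by the smallest (0.07451 mol Na): F 3.001, Na 1.000, Zn 1.000
≈ 3:1:1 → F3NaZn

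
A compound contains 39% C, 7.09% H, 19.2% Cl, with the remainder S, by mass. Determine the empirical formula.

C6H13ClS2

Assume 100 g: 39 g C, 7.09 g H, 19.2 g Cl, 34.71 g S.
C: 39 g ÷ 12.01 g/mol = 3.247 mol
H: 7.09 g ÷ 1.008 g/mol = 7.034 mol
Cl: 19.2 g ÷ 35.45 g/mol = 0.5416 mol
S: 34.71 g ÷ 32.07 g/mol = 1.082 mol
Divide by the smallest (0.5416 mol Cl): C 5.996, H 12.987, Cl 1.000, S 1.998
→ C6H13ClS2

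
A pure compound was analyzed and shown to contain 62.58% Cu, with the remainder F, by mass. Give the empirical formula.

Assume 100 g: 62.58 g Cu, 37.42 g F.
n(Cu) = 62.58/63.55 = 0.9847, n(F) = 37.42/19.00 = 1.969
Divide by the smallest (0.9847 mol Cu): Cu 1.000, F 2.000
≈ 1:2 → CuF2

CuF2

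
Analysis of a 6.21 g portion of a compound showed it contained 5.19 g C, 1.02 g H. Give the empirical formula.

C3H7

Moles — C: 5.19 / 12.01 = 0.4321 mol; H: 1.02 / 1.008 = 1.012 mol
Smallest is C at 0.4321 mol; normalising gives C 1.000, H 2.342
Multiply by 3: C 3.00, H 7.02 → C3H7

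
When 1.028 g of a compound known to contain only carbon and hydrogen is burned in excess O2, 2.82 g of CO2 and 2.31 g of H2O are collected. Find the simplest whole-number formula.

CH4

mol C = 2.82 / 44.01 = 0.06408; mass C = 0.06408 × 12.01 = 0.7696 g
mol H = 2 × (2.31 / 18.02) = 0.2564; mass H = 0.2564 × 1.008 = 0.2584 g
Smallest is C at 0.06408 mol; normalising gives C 1.000, H 4.001
≈ 1:4 → CH4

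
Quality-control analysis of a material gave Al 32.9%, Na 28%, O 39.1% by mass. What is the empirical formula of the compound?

Assume 100 g: 32.9 g Al, 28 g Na, 39.1 g O.
Al: 32.9 g ÷ 26.98 g/mol = 1.219 mol
Na: 28 g ÷ 22.99 g/mol = 1.218 mol
O: 39.1 g ÷ 16.00 g/mol = 2.444 mol
Ratios (÷ 1.218): Al 1.001, Na 1.000, O 2.006
≈ 1:1:2 → AlNaO2

AlNaO2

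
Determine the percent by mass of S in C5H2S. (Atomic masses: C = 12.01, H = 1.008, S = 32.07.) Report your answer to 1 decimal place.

Molar mass = 5(12.01) + 2(1.008) + 1(32.07) = 94.136 g/mol
Mass of S per mole = 1 × 32.07 = 32.070 g
% S = 32.070 / 94.136 × 100 = 34.1%

34.1%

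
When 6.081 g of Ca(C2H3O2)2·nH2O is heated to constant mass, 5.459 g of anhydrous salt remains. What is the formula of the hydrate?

Ca(C2H3O2)2·H2O

Mass of water lost = 6.081 − 5.459 = 0.622 g → 0.622 / 18.02 = 0.03452 mol H2O
Molar mass of Ca(C2H3O2)2 = 158.17 g/mol → mol Ca(C2H3O2)2 = 5.459 / 158.17 = 0.03451
n = 0.03452 / 0.03451 = 1.00 ≈ 1 → Ca(C2H3O2)2·H2O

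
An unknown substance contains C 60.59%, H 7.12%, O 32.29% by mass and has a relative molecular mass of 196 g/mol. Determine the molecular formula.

Assume 100 g: 60.59 g C, 7.12 g H, 32.29 g O.
C: 60.59 g ÷ 12.01 g/mol = 5.045 mol
H: 7.12 g ÷ 1.008 g/mol = 7.063 mol
O: 32.29 g ÷ 16.00 g/mol = 2.018 mol
Divide by the smallest (2.018 mol O): C 2.500, H 3.500, O 1.000
Scaling by 2: C 5.00, H 7.00, O 2.00 → C5H7O2
Empirical-formula mass = 99.11 g/mol
n = 196 / 99.11 = 1.98 ≈ 2
Molecular formula = (C5H7O2)×2 = C10H14O4

C10H14O4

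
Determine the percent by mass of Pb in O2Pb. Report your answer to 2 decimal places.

86.62%

Molar mass = 2(16.00) + 1(207.2) = 239.200 g/mol
Mass of Pb per mole = 1 × 207.2 = 207.200 g
% Pb = 207.200 / 239.200 × 100 = 86.62%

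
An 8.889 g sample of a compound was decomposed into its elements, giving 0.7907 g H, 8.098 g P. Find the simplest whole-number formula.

Moles — H: 0.7907 / 1.008 = 0.7844 mol; P: 8.098 / 30.97 = 0.2615 mol
Ratios (÷ 0.2615): H 3.000, P 1.000
→ H3P

H3P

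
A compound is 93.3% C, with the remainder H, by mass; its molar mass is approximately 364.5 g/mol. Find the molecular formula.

Assume 100 g: 93.3 g C, 6.7 g H.
Moles — C: 93.3 / 12.01 = 7.769 mol; H: 6.7 / 1.008 = 6.647 mol
Smallest is H at 6.647 mol; normalising gives C 1.169, H 1.000
×6: C 7.01, H 6.00 → C7H6
Empirical-formula mass = 90.12 g/mol
n = 364.5 / 90.12 = 4.04 ≈ 4
Molecular formula = (C7H6)×4 = C28H24

C28H24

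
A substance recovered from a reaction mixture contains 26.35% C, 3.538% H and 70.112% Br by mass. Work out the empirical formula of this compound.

Assume 100 g: 26.35 g C, 3.538 g H, 70.112 g Br.
C: 26.35 g ÷ 12.01 g/mol = 2.194 mol
H: 3.538 g ÷ 1.008 g/mol = 3.51 mol
Br: 70.112 g ÷ 79.90 g/mol = 0.8775 mol
Smallest is Br at 0.8775 mol; normalising gives C 2.500, H 4.000, Br 1.000
×2: C 5.00, H 8.00, Br 2.00 → C5H8Br2

C5H8Br2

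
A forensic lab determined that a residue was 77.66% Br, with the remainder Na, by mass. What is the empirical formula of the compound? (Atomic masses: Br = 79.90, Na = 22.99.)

Assume 100 g: 77.66 g Br, 22.34 g Na.
Moles — Br: 77.66 / 79.90 = 0.972 mol; Na: 22.34 / 22.99 = 0.9717 mol
Divide by the smallest (0.9717 mol Na): Br 1.000, Na 1.000
Ratio ≈ 1:1, so the empirical formula is BrNa

BrNa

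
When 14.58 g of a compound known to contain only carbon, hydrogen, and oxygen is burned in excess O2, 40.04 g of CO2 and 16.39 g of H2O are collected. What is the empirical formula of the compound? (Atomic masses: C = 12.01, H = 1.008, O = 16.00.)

C8H16O

mol C = 40.04 / 44.01 = 0.9098; mass C = 0.9098 × 12.01 = 10.93 g
mol H = 2 × (16.39 / 18.02) = 1.819; mass H = 1.819 × 1.008 = 1.834 g
mass O = 14.58 − (12.76) = 1.820 g → mol O = 0.1137
Smallest is O at 0.1137 mol; normalising gives C 7.999, H 15.994, O 1.000
Ratio ≈ 8:16:1, so the empirical formula is C8H16O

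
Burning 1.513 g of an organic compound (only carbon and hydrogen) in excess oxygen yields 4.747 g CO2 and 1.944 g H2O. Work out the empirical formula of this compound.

mol C = 4.747 / 44.01 = 0.1079; mass C = 0.1079 × 12.01 = 1.295 g
mol H = 2 × (1.944 / 18.02) = 0.2158; mass H = 0.2158 × 1.008 = 0.2175 g
Ratios (÷ 0.1079): C 1.000, H 2.000
→ CH2

CH2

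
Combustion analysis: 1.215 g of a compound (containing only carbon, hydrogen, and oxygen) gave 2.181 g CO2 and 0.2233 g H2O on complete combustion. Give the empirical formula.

C4H2O3

mol C = 2.181 / 44.01 = 0.04956; mass C = 0.04956 × 12.01 = 0.5952 g
mol H = 2 × (0.2233 / 18.02) = 0.02478; mass H = 0.02478 × 1.008 = 0.02498 g
mass O = 1.215 − (0.6202) = 0.5948 g → mol O = 0.03718
Smallest is H at 0.02478 mol; normalising gives C 2.000, H 1.000, O 1.500
Multiply by 2: C 4.00, H 2.00, O 3.00 → C4H2O3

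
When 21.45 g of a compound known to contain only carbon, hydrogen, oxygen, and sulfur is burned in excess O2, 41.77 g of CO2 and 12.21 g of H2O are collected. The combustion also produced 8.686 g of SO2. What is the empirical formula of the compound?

mol C = 41.77 / 44.01 = 0.9491; mass C = 0.9491 × 12.01 = 11.40 g
mol H = 2 × (12.21 / 18.02) = 1.355; mass H = 1.355 × 1.008 = 1.366 g
mol S = 8.686 / 64.07 = 0.1356; mass S = 4.348 g
mass O = 21.45 − (17.11) = 4.338 g → mol O = 0.2711
Ratios (÷ 0.1356): C 7.001, H 9.996, O 2.000, S 1.000
≈ 7:10:2:1 → C7H10O2S

C7H10O2S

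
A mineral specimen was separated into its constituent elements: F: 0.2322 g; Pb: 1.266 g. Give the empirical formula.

F2Pb

F: 0.2322 g ÷ 19.00 g/mol = 0.01222 mol
Pb: 1.266 g ÷ 207.2 g/mol = 0.00611 mol
Smallest is Pb at 0.00611 mol; normalising gives F 2.000, Pb 1.000
Ratio ≈ 2:1, so the empirical formula is F2Pb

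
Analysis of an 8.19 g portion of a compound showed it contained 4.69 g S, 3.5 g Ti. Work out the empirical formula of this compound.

Moles — S: 4.69 / 32.07 = 0.1462 mol; Ti: 3.5 / 47.87 = 0.07311 mol
Ratios (÷ 0.07311): S 2.000, Ti 1.000
≈ 2:1 → S2Ti

S2Ti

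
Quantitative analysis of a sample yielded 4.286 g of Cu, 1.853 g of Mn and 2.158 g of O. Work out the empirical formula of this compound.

n(Cu) = 4.286/63.55 = 0.06744, n(Mn) = 1.853/54.94 = 0.03373, n(O) = 2.158/16.00 = 0.1349
Smallest is Mn at 0.03373 mol; normalising gives Cu 2.000, Mn 1.000, O 3.999
≈ 2:1:4 → Cu2MnO4

Cu2MnO4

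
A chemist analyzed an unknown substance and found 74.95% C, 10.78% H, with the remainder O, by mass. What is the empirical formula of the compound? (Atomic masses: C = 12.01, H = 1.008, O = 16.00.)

C7H12O

Assume 100 g: 74.95 g C, 10.78 g H, 14.27 g O.
C: 74.95 g ÷ 12.01 g/mol = 6.241 mol
H: 10.78 g ÷ 1.008 g/mol = 10.69 mol
O: 14.27 g ÷ 16.00 g/mol = 0.8919 mol
Divide by the smallest (0.8919 mol O): C 6.997, H 11.991, O 1.000
→ C7H12O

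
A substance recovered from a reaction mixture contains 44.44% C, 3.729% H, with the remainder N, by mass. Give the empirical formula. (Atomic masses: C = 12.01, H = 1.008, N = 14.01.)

CHN

Assume 100 g: 44.44 g C, 3.729 g H, 51.831 g N.
C: 44.44 g ÷ 12.01 g/mol = 3.7 mol
H: 3.729 g ÷ 1.008 g/mol = 3.699 mol
N: 51.831 g ÷ 14.01 g/mol = 3.7 mol
Divide by the smallest (3.699 mol H): C 1.000, H 1.000, N 1.000
Ratio ≈ 1:1:1, so the empirical formula is CHN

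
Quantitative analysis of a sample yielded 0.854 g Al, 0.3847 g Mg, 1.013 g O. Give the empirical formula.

Al2MgO4

Al: 0.854 g ÷ 26.98 g/mol = 0.03165 mol
Mg: 0.3847 g ÷ 24.31 g/mol = 0.01582 mol
O: 1.013 g ÷ 16.00 g/mol = 0.06331 mol
Smallest is Mg at 0.01582 mol; normalising gives Al 2.000, Mg 1.000, O 4.001
Ratio ≈ 2:1:4, so the empirical formula is Al2MgO4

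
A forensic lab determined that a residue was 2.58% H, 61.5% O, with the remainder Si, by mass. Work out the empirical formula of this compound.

H2O3Si

Assume 100 g: 2.58 g H, 61.5 g O, 35.92 g Si.
Moles — H: 2.58 / 1.008 = 2.56 mol; O: 61.5 / 16.00 = 3.844 mol; Si: 35.92 / 28.09 = 1.279 mol
Smallest is Si at 1.279 mol; normalising gives H 2.002, O 3.006, Si 1.000
Ratio ≈ 2:3:1, so the empirical formula is H2O3Si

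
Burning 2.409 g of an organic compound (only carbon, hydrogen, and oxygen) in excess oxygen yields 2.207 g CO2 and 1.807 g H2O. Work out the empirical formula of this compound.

mol C = 2.207 / 44.01 = 0.05015; mass C = 0.05015 × 12.01 = 0.6023 g
mol H = 2 × (1.807 / 18.02) = 0.2006; mass H = 0.2006 × 1.008 = 0.2022 g
mass O = 2.409 − (0.8044) = 1.605 g → mol O = 0.1003
Smallest is C at 0.05015 mol; normalising gives C 1.000, H 3.999, O 2.000
→ CH4O2

CH4O2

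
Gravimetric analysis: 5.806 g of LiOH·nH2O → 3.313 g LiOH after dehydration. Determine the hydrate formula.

Mass of water lost = 5.806 − 3.313 = 2.493 g → 2.493 / 18.02 = 0.1383 mol H2O
Molar mass of LiOH = 23.95 g/mol → mol LiOH = 3.313 / 23.95 = 0.1383
n = 0.1383 / 0.1383 = 1.00 ≈ 1 → LiOH·H2O

LiOH·H2O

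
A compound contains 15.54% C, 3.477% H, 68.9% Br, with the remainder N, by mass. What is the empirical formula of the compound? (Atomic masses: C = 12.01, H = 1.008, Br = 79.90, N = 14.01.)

C3H8Br2N2

Assume 100 g: 15.54 g C, 3.477 g H, 68.9 g Br, 12.083 g N.
Moles — C: 15.54 / 12.01 = 1.294 mol; H: 3.477 / 1.008 = 3.449 mol; Br: 68.9 / 79.90 = 0.8623 mol; N: 12.083 / 14.01 = 0.8625 mol
Smallest is Br at 0.8623 mol; normalising gives C 1.500, H 4.000, Br 1.000, N 1.000
×2: C 3.00, H 8.00, Br 2.00, N 2.00 → C3H8Br2N2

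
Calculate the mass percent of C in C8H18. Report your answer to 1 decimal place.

84.1%

Molar mass = 8(12.01) + 18(1.008) = 114.224 g/mol
Mass of C per mole = 8 × 12.01 = 96.080 g
% C = 96.080 / 114.224 × 100 = 84.1%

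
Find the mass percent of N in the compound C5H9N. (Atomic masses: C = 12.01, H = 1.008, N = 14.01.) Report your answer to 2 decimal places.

16.85%

Molar mass = 5(12.01) + 9(1.008) + 1(14.01) = 83.132 g/mol
Mass of N per mole = 1 × 14.01 = 14.010 g
% N = 14.010 / 83.132 × 100 = 16.85%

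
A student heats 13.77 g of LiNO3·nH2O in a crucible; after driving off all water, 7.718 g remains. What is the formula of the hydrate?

Mass of water lost = 13.77 − 7.718 = 6.052 g → 6.052 / 18.02 = 0.3358 mol H2O
Molar mass of LiNO3 = 68.95 g/mol → mol LiNO3 = 7.718 / 68.95 = 0.1119
n = 0.3358 / 0.1119 = 3.00 ≈ 3 → LiNO3·3H2O

LiNO3·3H2O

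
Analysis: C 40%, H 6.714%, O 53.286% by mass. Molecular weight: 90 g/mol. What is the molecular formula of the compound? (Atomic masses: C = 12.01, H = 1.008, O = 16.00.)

C3H6O3

Assume 100 g: 40 g C, 6.714 g H, 53.286 g O.
Moles — C: 40 / 12.01 = 3.331 mol; H: 6.714 / 1.008 = 6.661 mol; O: 53.286 / 16.00 = 3.33 mol
Ratios (÷ 3.33): C 1.000, H 2.000, O 1.000
→ CH2O
Empirical-formula mass = 30.03 g/mol
n = 90 / 30.03 = 3.00 ≈ 3
Molecular formula = (CH2O)×3 = C3H6O3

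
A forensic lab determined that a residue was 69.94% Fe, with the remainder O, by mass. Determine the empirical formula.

Fe2O3

Assume 100 g: 69.94 g Fe, 30.06 g O.
Fe: 69.94 g ÷ 55.85 g/mol = 1.252 mol
O: 30.06 g ÷ 16.00 g/mol = 1.879 mol
Divide by the smallest (1.252 mol Fe): Fe 1.000, O 1.500
×2: Fe 2.00, O 3.00 → Fe2O3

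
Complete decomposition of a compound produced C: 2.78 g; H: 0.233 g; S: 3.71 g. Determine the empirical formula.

n(C) = 2.78/12.01 = 0.2315, n(H) = 0.233/1.008 = 0.2312, n(S) = 3.71/32.07 = 0.1157
Smallest is S at 0.1157 mol; normalising gives C 2.001, H 1.998, S 1.000
≈ 2:2:1 → C2H2S

C2H2S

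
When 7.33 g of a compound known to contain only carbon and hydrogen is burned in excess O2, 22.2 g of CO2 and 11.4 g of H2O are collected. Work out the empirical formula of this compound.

C2H5

mol C = 22.2 / 44.01 = 0.5044; mass C = 0.5044 × 12.01 = 6.058 g
mol H = 2 × (11.4 / 18.02) = 1.265; mass H = 1.265 × 1.008 = 1.275 g
Smallest is C at 0.5044 mol; normalising gives C 1.000, H 2.508
×2: C 2.00, H 5.02 → C2H5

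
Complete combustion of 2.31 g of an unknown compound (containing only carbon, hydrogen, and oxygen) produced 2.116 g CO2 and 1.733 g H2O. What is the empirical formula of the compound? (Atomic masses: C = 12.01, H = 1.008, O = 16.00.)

mol C = 2.116 / 44.01 = 0.04808; mass C = 0.04808 × 12.01 = 0.5774 g
mol H = 2 × (1.733 / 18.02) = 0.1923; mass H = 0.1923 × 1.008 = 0.1939 g
mass O = 2.31 − (0.7713) = 1.539 g → mol O = 0.09617
Ratios (÷ 0.04808): C 1.000, H 4.000, O 2.000
≈ 1:4:2 → CH4O2

CH4O2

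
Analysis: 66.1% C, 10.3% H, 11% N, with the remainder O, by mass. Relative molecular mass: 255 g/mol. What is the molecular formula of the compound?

C14H26N2O2

Assume 100 g: 66.1 g C, 10.3 g H, 11 g N, 12.6 g O.
C: 66.1 g ÷ 12.01 g/mol = 5.504 mol
H: 10.3 g ÷ 1.008 g/mol = 10.22 mol
N: 11 g ÷ 14.01 g/mol = 0.7852 mol
O: 12.6 g ÷ 16.00 g/mol = 0.7875 mol
Smallest is N at 0.7852 mol; normalising gives C 7.010, H 13.014, N 1.000, O 1.003
→ C7H13NO
Empirical-formula mass = 127.18 g/mol
n = 255 / 127.18 = 2.00 ≈ 2
Molecular formula = (C7H13NO)×2 = C14H26N2O2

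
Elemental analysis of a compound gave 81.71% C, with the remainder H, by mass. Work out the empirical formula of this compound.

C3H8

Assume 100 g: 81.71 g C, 18.29 g H.
C: 81.71 g ÷ 12.01 g/mol = 6.803 mol
H: 18.29 g ÷ 1.008 g/mol = 18.14 mol
Ratios (÷ 6.803): C 1.000, H 2.667
Scaling by 3: C 3.00, H 8.00 → C3H8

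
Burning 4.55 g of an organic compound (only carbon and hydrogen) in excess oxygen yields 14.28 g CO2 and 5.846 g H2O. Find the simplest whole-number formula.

mol C = 14.28 / 44.01 = 0.3245; mass C = 0.3245 × 12.01 = 3.897 g
mol H = 2 × (5.846 / 18.02) = 0.6488; mass H = 0.6488 × 1.008 = 0.6540 g
Divide by the smallest (0.3245 mol C): C 1.000, H 2.000
→ CH2

CH2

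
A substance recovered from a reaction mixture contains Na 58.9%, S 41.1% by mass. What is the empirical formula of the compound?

Assume 100 g: 58.9 g Na, 41.1 g S.
n(Na) = 58.9/22.99 = 2.562, n(S) = 41.1/32.07 = 1.282
Divide by the smallest (1.282 mol S): Na 1.999, S 1.000
→ Na2S

Na2S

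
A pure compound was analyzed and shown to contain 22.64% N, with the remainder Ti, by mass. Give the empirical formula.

NTi

Assume 100 g: 22.64 g N, 77.36 g Ti.
Moles — N: 22.64 / 14.01 = 1.616 mol; Ti: 77.36 / 47.87 = 1.616 mol
Smallest is N at 1.616 mol; normalising gives N 1.000, Ti 1.000
Ratio ≈ 1:1, so the empirical formula is NTi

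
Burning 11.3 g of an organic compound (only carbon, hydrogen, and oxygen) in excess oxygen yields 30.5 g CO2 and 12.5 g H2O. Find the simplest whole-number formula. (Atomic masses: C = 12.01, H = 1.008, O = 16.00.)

mol C = 30.5 / 44.01 = 0.6930; mass C = 0.6930 × 12.01 = 8.323 g
mol H = 2 × (12.5 / 18.02) = 1.387; mass H = 1.387 × 1.008 = 1.398 g
mass O = 11.3 − (9.722) = 1.578 g → mol O = 0.09865
Ratios (÷ 0.09865): C 7.025, H 14.064, O 1.000
≈ 7:14:1 → C7H14O

C7H14O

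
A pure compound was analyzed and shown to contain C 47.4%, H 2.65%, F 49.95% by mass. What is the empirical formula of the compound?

C3H2F2

Assume 100 g: 47.4 g C, 2.65 g H, 49.95 g F.
C: 47.4 g ÷ 12.01 g/mol = 3.947 mol
H: 2.65 g ÷ 1.008 g/mol = 2.629 mol
F: 49.95 g ÷ 19.00 g/mol = 2.629 mol
Ratios (÷ 2.629): C 1.501, H 1.000, F 1.000
×2: C 3.00, H 2.00, F 2.00 → C3H2F2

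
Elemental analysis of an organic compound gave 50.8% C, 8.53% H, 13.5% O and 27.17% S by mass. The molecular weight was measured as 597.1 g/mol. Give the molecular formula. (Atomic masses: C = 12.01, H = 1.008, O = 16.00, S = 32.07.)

Assume 100 g: 50.8 g C, 8.53 g H, 13.5 g O, 27.17 g S.
C: 50.8 g ÷ 12.01 g/mol = 4.23 mol
H: 8.53 g ÷ 1.008 g/mol = 8.462 mol
O: 13.5 g ÷ 16.00 g/mol = 0.8438 mol
S: 27.17 g ÷ 32.07 g/mol = 0.8472 mol
Divide by the smallest (0.8438 mol O): C 5.013, H 10.029, O 1.000, S 1.004
≈ 5:10:1:1 → C5H10OS
Empirical-formula mass = 118.20 g/mol
n = 597.1 / 118.20 = 5.05 ≈ 5
Molecular formula = (C5H10OS)×5 = C25H50O5S5

C25H50O5S5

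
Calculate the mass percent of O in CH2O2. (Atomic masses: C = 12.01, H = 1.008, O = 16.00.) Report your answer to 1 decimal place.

Molar mass = 1(12.01) + 2(1.008) + 2(16.00) = 46.026 g/mol
Mass of O per mole = 2 × 16.00 = 32.000 g
% O = 32.000 / 46.026 × 100 = 69.5%

69.5%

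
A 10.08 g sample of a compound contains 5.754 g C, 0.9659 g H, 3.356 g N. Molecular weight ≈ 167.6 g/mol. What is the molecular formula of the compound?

C: 5.754 g ÷ 12.01 g/mol = 0.4791 mol
H: 0.9659 g ÷ 1.008 g/mol = 0.9582 mol
N: 3.356 g ÷ 14.01 g/mol = 0.2395 mol
Divide by the smallest (0.2395 mol N): C 2.000, H 4.000, N 1.000
Ratio ≈ 2:4:1, so the empirical formula is C2H4N
Empirical-formula mass = 42.06 g/mol
n = 167.6 / 42.06 = 3.98 ≈ 4
Molecular formula = (C2H4N)×4 = C8H16N4

C8H16N4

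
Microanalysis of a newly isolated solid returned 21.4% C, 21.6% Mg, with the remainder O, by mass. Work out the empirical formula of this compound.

C2MgO4

Assume 100 g: 21.4 g C, 21.6 g Mg, 57 g O.
n(C) = 21.4/12.01 = 1.782, n(Mg) = 21.6/24.31 = 0.8885, n(O) = 57/16.00 = 3.562
Smallest is Mg at 0.8885 mol; normalising gives C 2.005, Mg 1.000, O 4.009
Ratio ≈ 2:1:4, so the empirical formula is C2MgO4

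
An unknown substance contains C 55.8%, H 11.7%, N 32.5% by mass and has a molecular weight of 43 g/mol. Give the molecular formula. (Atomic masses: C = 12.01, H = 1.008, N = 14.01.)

Assume 100 g: 55.8 g C, 11.7 g H, 32.5 g N.
n(C) = 55.8/12.01 = 4.646, n(H) = 11.7/1.008 = 11.61, n(N) = 32.5/14.01 = 2.32
Smallest is N at 2.32 mol; normalising gives C 2.003, H 5.004, N 1.000
≈ 2:5:1 → C2H5N
Empirical-formula mass = 43.07 g/mol
n = 43 / 43.07 = 1.00 ≈ 1
Molecular formula = empirical formula = C2H5N

C2H5N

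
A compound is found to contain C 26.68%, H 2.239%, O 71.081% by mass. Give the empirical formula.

CHO2

Assume 100 g: 26.68 g C, 2.239 g H, 71.081 g O.
C: 26.68 g ÷ 12.01 g/mol = 2.221 mol
H: 2.239 g ÷ 1.008 g/mol = 2.221 mol
O: 71.081 g ÷ 16.00 g/mol = 4.443 mol
Ratios (÷ 2.221): C 1.000, H 1.000, O 2.000
≈ 1:1:2 → CHO2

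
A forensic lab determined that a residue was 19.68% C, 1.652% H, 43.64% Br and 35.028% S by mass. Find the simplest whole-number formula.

C3H3BrS2

Assume 100 g: 19.68 g C, 1.652 g H, 43.64 g Br, 35.028 g S.
Moles — C: 19.68 / 12.01 = 1.639 mol; H: 1.652 / 1.008 = 1.639 mol; Br: 43.64 / 79.90 = 0.5462 mol; S: 35.028 / 32.07 = 1.092 mol
Smallest is Br at 0.5462 mol; normalising gives C 3.000, H 3.001, Br 1.000, S 2.000
Ratio ≈ 3:3:1:2, so the empirical formula is C3H3BrS2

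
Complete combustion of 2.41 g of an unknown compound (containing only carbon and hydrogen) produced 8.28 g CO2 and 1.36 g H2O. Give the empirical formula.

C5H4

mol C = 8.28 / 44.01 = 0.1881; mass C = 0.1881 × 12.01 = 2.260 g
mol H = 2 × (1.36 / 18.02) = 0.1509; mass H = 0.1509 × 1.008 = 0.1522 g
Ratios (÷ 0.1509): C 1.246, H 1.000
Scaling by 4: C 4.99, H 4.00 → C5H4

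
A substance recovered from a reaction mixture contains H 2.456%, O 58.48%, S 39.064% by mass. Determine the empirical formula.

H2O3S

Assume 100 g: 2.456 g H, 58.48 g O, 39.064 g S.
Moles — H: 2.456 / 1.008 = 2.437 mol; O: 58.48 / 16.00 = 3.655 mol; S: 39.064 / 32.07 = 1.218 mol
Ratios (÷ 1.218): H 2.000, O 3.001, S 1.000
≈ 2:3:1 → H2O3S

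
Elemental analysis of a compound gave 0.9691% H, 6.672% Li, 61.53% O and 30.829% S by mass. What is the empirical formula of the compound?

HLiO4S

Assume 100 g: 0.9691 g H, 6.672 g Li, 61.53 g O, 30.829 g S.
H: 0.9691 g ÷ 1.008 g/mol = 0.9614 mol
Li: 6.672 g ÷ 6.94 g/mol = 0.9614 mol
O: 61.53 g ÷ 16.00 g/mol = 3.846 mol
S: 30.829 g ÷ 32.07 g/mol = 0.9613 mol
Smallest is S at 0.9613 mol; normalising gives H 1.000, Li 1.000, O 4.000, S 1.000
≈ 1:1:4:1 → HLiO4S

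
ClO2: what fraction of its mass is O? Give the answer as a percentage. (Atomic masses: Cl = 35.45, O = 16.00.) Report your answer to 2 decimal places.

47.44%

Molar mass = 1(35.45) + 2(16.00) = 67.450 g/mol
Mass of O per mole = 2 × 16.00 = 32.000 g
% O = 32.000 / 67.450 × 100 = 47.44%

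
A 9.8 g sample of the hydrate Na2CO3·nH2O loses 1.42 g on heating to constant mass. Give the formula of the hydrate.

Mass of anhydrous Na2CO3 = 9.8 − 1.42 = 8.38 g
mol H2O = 1.42 / 18.02 = 0.0788
Molar mass of Na2CO3 = 105.99 g/mol → mol Na2CO3 = 8.38 / 105.99 = 0.07906
n = 0.0788 / 0.07906 = 1.00 ≈ 1 → Na2CO3·H2O

Na2CO3·H2O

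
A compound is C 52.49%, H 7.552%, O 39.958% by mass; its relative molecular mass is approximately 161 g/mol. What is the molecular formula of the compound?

Assume 100 g: 52.49 g C, 7.552 g H, 39.958 g O.
C: 52.49 g ÷ 12.01 g/mol = 4.371 mol
H: 7.552 g ÷ 1.008 g/mol = 7.492 mol
O: 39.958 g ÷ 16.00 g/mol = 2.497 mol
Divide by the smallest (2.497 mol O): C 1.750, H 3.000, O 1.000
Multiply by 4: C 7.00, H 12.00, O 4.00 → C7H12O4
Empirical-formula mass = 160.17 g/mol
n = 161 / 160.17 = 1.01 ≈ 1
Molecular formula = empirical formula = C7H12O4

C7H12O4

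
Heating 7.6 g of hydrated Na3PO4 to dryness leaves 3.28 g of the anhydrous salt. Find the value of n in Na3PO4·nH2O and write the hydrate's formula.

Na3PO4·12H2O

Mass of water lost = 7.6 − 3.28 = 4.32 g → 4.32 / 18.02 = 0.2397 mol H2O
Molar mass of Na3PO4 = 163.94 g/mol → mol Na3PO4 = 3.28 / 163.94 = 0.02001
n = 0.2397 / 0.02001 = 11.98 ≈ 12 → Na3PO4·12H2O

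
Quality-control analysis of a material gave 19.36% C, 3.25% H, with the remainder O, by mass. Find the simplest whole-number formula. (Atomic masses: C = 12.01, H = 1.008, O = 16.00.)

Assume 100 g: 19.36 g C, 3.25 g H, 77.39 g O.
Moles — C: 19.36 / 12.01 = 1.612 mol; H: 3.25 / 1.008 = 3.224 mol; O: 77.39 / 16.00 = 4.837 mol
Smallest is C at 1.612 mol; normalising gives C 1.000, H 2.000, O 3.001
Ratio ≈ 1:2:3, so the empirical formula is CH2O3

CH2O3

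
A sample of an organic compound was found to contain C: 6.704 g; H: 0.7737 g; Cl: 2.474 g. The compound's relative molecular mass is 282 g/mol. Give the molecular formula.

C: 6.704 g ÷ 12.01 g/mol = 0.5582 mol
H: 0.7737 g ÷ 1.008 g/mol = 0.7676 mol
Cl: 2.474 g ÷ 35.45 g/mol = 0.06979 mol
Smallest is Cl at 0.06979 mol; normalising gives C 7.998, H 10.998, Cl 1.000
Ratio ≈ 8:11:1, so the empirical formula is C8H11Cl
Empirical-formula mass = 142.62 g/mol
n = 282 / 142.62 = 1.98 ≈ 2
Molecular formula = (C8H11Cl)×2 = C16H22Cl2

C16H22Cl2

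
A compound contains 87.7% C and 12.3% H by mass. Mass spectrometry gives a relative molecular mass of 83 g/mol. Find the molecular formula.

Assume 100 g: 87.7 g C, 12.3 g H.
Moles — C: 87.7 / 12.01 = 7.302 mol; H: 12.3 / 1.008 = 12.2 mol
Divide by the smallest (7.302 mol C): C 1.000, H 1.671
×3: C 3.00, H 5.01 → C3H5
Empirical-formula mass = 41.07 g/mol
n = 83 / 41.07 = 2.02 ≈ 2
Molecular formula = (C3H5)×2 = C6H10

C6H10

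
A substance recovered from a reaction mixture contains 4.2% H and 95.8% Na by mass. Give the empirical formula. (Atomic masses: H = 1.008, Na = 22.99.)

Assume 100 g: 4.2 g H, 95.8 g Na.
n(H) = 4.2/1.008 = 4.167, n(Na) = 95.8/22.99 = 4.167
Divide by the smallest (4.167 mol H): H 1.000, Na 1.000
→ HNa

HNa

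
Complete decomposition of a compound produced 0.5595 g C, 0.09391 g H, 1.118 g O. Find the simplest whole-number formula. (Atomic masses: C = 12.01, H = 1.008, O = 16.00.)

C2H4O3

Moles — C: 0.5595 / 12.01 = 0.04659 mol; H: 0.09391 / 1.008 = 0.09316 mol; O: 1.118 / 16.00 = 0.06988 mol
Ratios (÷ 0.04659): C 1.000, H 2.000, O 1.500
×2: C 2.00, H 4.00, O 3.00 → C2H4O3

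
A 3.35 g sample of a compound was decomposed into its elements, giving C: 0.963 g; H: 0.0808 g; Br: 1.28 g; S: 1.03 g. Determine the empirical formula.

C5H5BrS2

Moles — C: 0.963 / 12.01 = 0.08018 mol; H: 0.0808 / 1.008 = 0.08016 mol; Br: 1.28 / 79.90 = 0.01602 mol; S: 1.03 / 32.07 = 0.03212 mol
Ratios (÷ 0.01602): C 5.005, H 5.004, Br 1.000, S 2.005
Ratio ≈ 5:5:1:2, so the empirical formula is C5H5BrS2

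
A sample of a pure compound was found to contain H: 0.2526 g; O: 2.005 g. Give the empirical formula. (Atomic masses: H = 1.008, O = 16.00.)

H: 0.2526 g ÷ 1.008 g/mol = 0.2506 mol
O: 2.005 g ÷ 16.00 g/mol = 0.1253 mol
Ratios (÷ 0.1253): H 2.000, O 1.000
→ H2O

H2O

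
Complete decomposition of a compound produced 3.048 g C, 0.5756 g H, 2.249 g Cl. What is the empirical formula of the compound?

C4H9Cl

C: 3.048 g ÷ 12.01 g/mol = 0.2538 mol
H: 0.5756 g ÷ 1.008 g/mol = 0.571 mol
Cl: 2.249 g ÷ 35.45 g/mol = 0.06344 mol
Smallest is Cl at 0.06344 mol; normalising gives C 4.000, H 9.001, Cl 1.000
→ C4H9Cl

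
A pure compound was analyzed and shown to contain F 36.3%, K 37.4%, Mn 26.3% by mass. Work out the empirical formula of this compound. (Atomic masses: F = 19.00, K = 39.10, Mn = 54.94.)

Assume 100 g: 36.3 g F, 37.4 g K, 26.3 g Mn.
F: 36.3 g ÷ 19.00 g/mol = 1.911 mol
K: 37.4 g ÷ 39.10 g/mol = 0.9565 mol
Mn: 26.3 g ÷ 54.94 g/mol = 0.4787 mol
Smallest is Mn at 0.4787 mol; normalising gives F 3.991, K 1.998, Mn 1.000
Ratio ≈ 4:2:1, so the empirical formula is F4K2Mn

F4K2Mn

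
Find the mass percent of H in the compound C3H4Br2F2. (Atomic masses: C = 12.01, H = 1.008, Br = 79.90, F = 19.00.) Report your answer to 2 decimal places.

Molar mass = 3(12.01) + 4(1.008) + 2(79.90) + 2(19.00) = 237.862 g/mol
Mass of H per mole = 4 × 1.008 = 4.032 g
% H = 4.032 / 237.862 × 100 = 1.70%

1.70%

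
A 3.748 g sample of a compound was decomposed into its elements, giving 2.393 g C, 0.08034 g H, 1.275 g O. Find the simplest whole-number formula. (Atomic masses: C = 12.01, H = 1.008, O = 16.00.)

C5H2O2

Moles — C: 2.393 / 12.01 = 0.1993 mol; H: 0.08034 / 1.008 = 0.0797 mol; O: 1.275 / 16.00 = 0.07969 mol
Smallest is O at 0.07969 mol; normalising gives C 2.500, H 1.000, O 1.000
Multiply by 2: C 5.00, H 2.00, O 2.00 → C5H2O2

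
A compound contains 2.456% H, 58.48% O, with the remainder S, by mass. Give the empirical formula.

H2O3S

Assume 100 g: 2.456 g H, 58.48 g O, 39.064 g S.
Moles — H: 2.456 / 1.008 = 2.437 mol; O: 58.48 / 16.00 = 3.655 mol; S: 39.064 / 32.07 = 1.218 mol
Divide by the smallest (1.218 mol S): H 2.000, O 3.001, S 1.000
Ratio ≈ 2:3:1, so the empirical formula is H2O3S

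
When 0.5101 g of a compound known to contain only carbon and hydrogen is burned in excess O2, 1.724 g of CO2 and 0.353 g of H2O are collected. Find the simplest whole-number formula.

mol C = 1.724 / 44.01 = 0.03917; mass C = 0.03917 × 12.01 = 0.4705 g
mol H = 2 × (0.353 / 18.02) = 0.03918; mass H = 0.03918 × 1.008 = 0.03949 g
Smallest is C at 0.03917 mol; normalising gives C 1.000, H 1.000
→ CH

CH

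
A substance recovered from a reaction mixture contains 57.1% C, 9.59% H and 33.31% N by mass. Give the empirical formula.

C2H4N

Assume 100 g: 57.1 g C, 9.59 g H, 33.31 g N.
Moles — C: 57.1 / 12.01 = 4.754 mol; H: 9.59 / 1.008 = 9.514 mol; N: 33.31 / 14.01 = 2.378 mol
Divide by the smallest (2.378 mol N): C 2.000, H 4.001, N 1.000
Ratio ≈ 2:4:1, so the empirical formula is C2H4N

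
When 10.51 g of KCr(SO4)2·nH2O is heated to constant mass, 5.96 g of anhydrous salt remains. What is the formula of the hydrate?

Mass of water lost = 10.51 − 5.96 = 4.55 g → 4.55 / 18.02 = 0.2525 mol H2O
Molar mass of KCr(SO4)2 = 283.24 g/mol → mol KCr(SO4)2 = 5.96 / 283.24 = 0.02104
n = 0.2525 / 0.02104 = 12.00 ≈ 12 → KCr(SO4)2·12H2O

KCr(SO4)2·12H2O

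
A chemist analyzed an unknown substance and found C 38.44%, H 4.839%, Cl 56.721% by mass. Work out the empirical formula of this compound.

Assume 100 g: 38.44 g C, 4.839 g H, 56.721 g Cl.
C: 38.44 g ÷ 12.01 g/mol = 3.201 mol
H: 4.839 g ÷ 1.008 g/mol = 4.801 mol
Cl: 56.721 g ÷ 35.45 g/mol = 1.6 mol
Divide by the smallest (1.6 mol Cl): C 2.000, H 3.000, Cl 1.000
≈ 2:3:1 → C2H3Cl

C2H3Cl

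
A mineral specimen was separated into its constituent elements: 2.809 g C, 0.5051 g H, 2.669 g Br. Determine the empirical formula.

n(C) = 2.809/12.01 = 0.2339, n(H) = 0.5051/1.008 = 0.5011, n(Br) = 2.669/79.90 = 0.0334
Smallest is Br at 0.0334 mol; normalising gives C 7.002, H 15.001, Br 1.000
≈ 7:15:1 → C7H15Br

C7H15Br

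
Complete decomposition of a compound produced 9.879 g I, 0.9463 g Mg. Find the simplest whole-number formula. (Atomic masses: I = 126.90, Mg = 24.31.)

I2Mg

I: 9.879 g ÷ 126.90 g/mol = 0.07785 mol
Mg: 0.9463 g ÷ 24.31 g/mol = 0.03893 mol
Ratios (÷ 0.03893): I 2.000, Mg 1.000
≈ 2:1 → I2Mg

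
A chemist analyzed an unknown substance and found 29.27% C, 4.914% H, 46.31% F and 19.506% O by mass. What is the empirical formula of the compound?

Assume 100 g: 29.27 g C, 4.914 g H, 46.31 g F, 19.506 g O.
n(C) = 29.27/12.01 = 2.437, n(H) = 4.914/1.008 = 4.875, n(F) = 46.31/19.00 = 2.437, n(O) = 19.506/16.00 = 1.219
Smallest is O at 1.219 mol; normalising gives C 1.999, H 3.999, F 1.999, O 1.000
→ C2H4F2O

C2H4F2O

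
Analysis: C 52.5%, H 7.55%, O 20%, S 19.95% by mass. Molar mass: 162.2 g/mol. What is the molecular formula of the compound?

C7H12O2S

Assume 100 g: 52.5 g C, 7.55 g H, 20 g O, 19.95 g S.
C: 52.5 g ÷ 12.01 g/mol = 4.371 mol
H: 7.55 g ÷ 1.008 g/mol = 7.49 mol
O: 20 g ÷ 16.00 g/mol = 1.25 mol
S: 19.95 g ÷ 32.07 g/mol = 0.6221 mol
Ratios (÷ 0.6221): C 7.027, H 12.040, O 2.009, S 1.000
→ C7H12O2S
Empirical-formula mass = 160.24 g/mol
n = 162.2 / 160.24 = 1.01 ≈ 1
Molecular formula = empirical formula = C7H12O2S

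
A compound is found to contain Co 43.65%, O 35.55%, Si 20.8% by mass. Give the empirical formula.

CoO3Si

Assume 100 g: 43.65 g Co, 35.55 g O, 20.8 g Si.
Co: 43.65 g ÷ 58.93 g/mol = 0.7407 mol
O: 35.55 g ÷ 16.00 g/mol = 2.222 mol
Si: 20.8 g ÷ 28.09 g/mol = 0.7405 mol
Ratios (÷ 0.7405): Co 1.000, O 3.001, Si 1.000
≈ 1:3:1 → CoO3Si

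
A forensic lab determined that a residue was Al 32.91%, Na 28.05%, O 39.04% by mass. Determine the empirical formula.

AlNaO2

Assume 100 g: 32.91 g Al, 28.05 g Na, 39.04 g O.
Moles — Al: 32.91 / 26.98 = 1.22 mol; Na: 28.05 / 22.99 = 1.22 mol; O: 39.04 / 16.00 = 2.44 mol
Ratios (÷ 1.22): Al 1.000, Na 1.000, O 2.000
≈ 1:1:2 → AlNaO2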